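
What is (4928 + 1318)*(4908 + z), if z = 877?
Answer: 36133110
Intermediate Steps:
(4928 + 1318)*(4908 + z) = (4928 + 1318)*(4908 + 877) = 6246*5785 = 36133110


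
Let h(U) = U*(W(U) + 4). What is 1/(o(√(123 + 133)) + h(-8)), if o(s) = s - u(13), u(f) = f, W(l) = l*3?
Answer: 1/163 ≈ 0.0061350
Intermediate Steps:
W(l) = 3*l
h(U) = U*(4 + 3*U) (h(U) = U*(3*U + 4) = U*(4 + 3*U))
o(s) = -13 + s (o(s) = s - 1*13 = s - 13 = -13 + s)
1/(o(√(123 + 133)) + h(-8)) = 1/((-13 + √(123 + 133)) - 8*(4 + 3*(-8))) = 1/((-13 + √256) - 8*(4 - 24)) = 1/((-13 + 16) - 8*(-20)) = 1/(3 + 160) = 1/163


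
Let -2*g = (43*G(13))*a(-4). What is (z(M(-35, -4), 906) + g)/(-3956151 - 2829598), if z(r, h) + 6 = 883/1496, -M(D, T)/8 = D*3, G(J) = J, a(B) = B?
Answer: -1664435/10151480504 ≈ -0.00016396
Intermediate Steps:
M(D, T) = -24*D (M(D, T) = -8*D*3 = -24*D)
g = 1118 (g = -43*13*(-4)/2 = -559*(-4)/2 = -½*(-2236) = 1118)
z(r, h) = -8093/1496 (z(r, h) = -6 + 883/1496 = -8093/1496)
(z(M(-35, -4), 906) + g)/(-3956151 - 2829598) = (-8093/1496 + 1118)/(-3956151 - 2829598) = (1664435/1496)/(-6785749) = (1664435/1496)*(-1/6785749) = -1664435/10151480504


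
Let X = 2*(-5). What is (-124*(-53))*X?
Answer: -65720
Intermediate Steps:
X = -10
(-124*(-53))*X = -124*(-53)*(-10) = 6572*(-10) = -65720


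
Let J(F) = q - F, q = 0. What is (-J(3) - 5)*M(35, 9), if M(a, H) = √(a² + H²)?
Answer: -2*√1306 ≈ -72.277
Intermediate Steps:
J(F) = -F (J(F) = 0 - F = -F)
M(a, H) = √(H² + a²)
(-J(3) - 5)*M(35, 9) = (-(-1)*3 - 5)*√(9² + 35²) = (-1*(-3) - 5)*√(81 + 1225) = (3 - 5)*√1306 = -2*√1306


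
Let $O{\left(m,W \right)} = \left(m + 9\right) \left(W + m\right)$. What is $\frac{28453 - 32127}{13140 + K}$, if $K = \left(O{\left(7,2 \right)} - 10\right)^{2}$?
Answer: $- \frac{1837}{15548} \approx -0.11815$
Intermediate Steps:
$O{\left(m,W \right)} = \left(9 + m\right) \left(W + m\right)$
$K = 17956$ ($K = \left(\left(7^{2} + 9 \cdot 2 + 9 \cdot 7 + 2 \cdot 7\right) - 10\right)^{2} = \left(\left(49 + 18 + 63 + 14\right) - 10\right)^{2} = \left(144 - 10\right)^{2} = 134^{2} = 17956$)
$\frac{28453 - 32127}{13140 + K} = \frac{28453 - 32127}{13140 + 17956} = - \frac{3674}{31096} = \left(-3674\right) \frac{1}{31096} = - \frac{1837}{15548}$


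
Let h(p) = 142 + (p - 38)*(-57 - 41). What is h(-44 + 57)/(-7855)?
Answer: -2592/7855 ≈ -0.32998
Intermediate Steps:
h(p) = 3866 - 98*p (h(p) = 142 + (-38 + p)*(-98) = 142 + (3724 - 98*p) = 3866 - 98*p)
h(-44 + 57)/(-7855) = (3866 - 98*(-44 + 57))/(-7855) = (3866 - 98*13)*(-1/7855) = (3866 - 1274)*(-1/7855) = 2592*(-1/7855) = -2592/7855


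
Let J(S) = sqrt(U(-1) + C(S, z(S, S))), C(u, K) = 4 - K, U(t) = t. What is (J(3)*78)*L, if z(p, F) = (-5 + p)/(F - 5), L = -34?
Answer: -2652*sqrt(2) ≈ -3750.5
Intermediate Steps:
z(p, F) = (-5 + p)/(-5 + F)
J(S) = sqrt(2) (J(S) = sqrt(-1 + (4 - (-5 + S)/(-5 + S))) = sqrt(-1 + (4 - 1*1)) = sqrt(-1 + (4 - 1)) = sqrt(-1 + 3) = sqrt(2))
(J(3)*78)*L = (sqrt(2)*78)*(-34) = (78*sqrt(2))*(-34) = -2652*sqrt(2)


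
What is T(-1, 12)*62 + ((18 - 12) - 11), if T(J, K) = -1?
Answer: -67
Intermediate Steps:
T(-1, 12)*62 + ((18 - 12) - 11) = -1*62 + ((18 - 12) - 11) = -62 + (6 - 11) = -62 - 5 = -67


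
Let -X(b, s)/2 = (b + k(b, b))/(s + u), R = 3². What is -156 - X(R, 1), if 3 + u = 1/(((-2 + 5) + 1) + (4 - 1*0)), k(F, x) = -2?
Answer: -2452/15 ≈ -163.47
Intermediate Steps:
R = 9
u = -23/8 (u = -3 + 1/(((-2 + 5) + 1) + (4 - 1*0)) = -3 + 1/((3 + 1) + (4 + 0)) = -3 + 1/(4 + 4) = -3 + 1/8 = -3 + ⅛ = -23/8 ≈ -2.8750)
X(b, s) = -2*(-2 + b)/(-23/8 + s) (X(b, s) = -2*(b - 2)/(s - 23/8) = -2*(-2 + b)/(-23/8 + s))
-156 - X(R, 1) = -156 - 16*(2 - 1*9)/(-23 + 8*1) = -156 - 16*(2 - 9)/(-23 + 8) = -156 - 16*(-7)/(-15) = -156 - 16*(-1)*(-7)/15 = -156 - 1*112/15 = -156 - 112/15 = -2452/15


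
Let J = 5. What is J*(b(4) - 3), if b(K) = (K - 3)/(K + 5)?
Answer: -130/9 ≈ -14.444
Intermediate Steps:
b(K) = (-3 + K)/(5 + K)
J*(b(4) - 3) = 5*((-3 + 4)/(5 + 4) - 3) = 5*(1/9 - 3) = 5*(-26/9) = -130/9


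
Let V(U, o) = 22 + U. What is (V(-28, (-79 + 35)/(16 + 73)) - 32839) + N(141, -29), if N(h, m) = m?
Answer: -32874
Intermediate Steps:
(V(-28, (-79 + 35)/(16 + 73)) - 32839) + N(141, -29) = ((22 - 28) - 32839) - 29 = (-6 - 32839) - 29 = -32845 - 29 = -32874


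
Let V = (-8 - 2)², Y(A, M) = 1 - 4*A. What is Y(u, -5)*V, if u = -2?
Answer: 900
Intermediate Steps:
V = 100 (V = (-10)² = 100)
Y(u, -5)*V = (1 - 4*(-2))*100 = (1 + 8)*100 = 9*100 = 900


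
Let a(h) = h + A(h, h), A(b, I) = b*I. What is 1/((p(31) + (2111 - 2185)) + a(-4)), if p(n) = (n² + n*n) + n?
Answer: 1/1891 ≈ 0.00052882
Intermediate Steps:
p(n) = n + 2*n² (p(n) = (n² + n²) + n = 2*n² + n = n + 2*n²)
A(b, I) = I*b
a(h) = h + h² (a(h) = h + h*h = h + h²)
1/((p(31) + (2111 - 2185)) + a(-4)) = 1/((31*(1 + 2*31) + (2111 - 2185)) - 4*(1 - 4)) = 1/((31*(1 + 62) - 74) - 4*(-3)) = 1/((31*63 - 74) + 12) = 1/((1953 - 74) + 12) = 1/(1879 + 12) = 1/1891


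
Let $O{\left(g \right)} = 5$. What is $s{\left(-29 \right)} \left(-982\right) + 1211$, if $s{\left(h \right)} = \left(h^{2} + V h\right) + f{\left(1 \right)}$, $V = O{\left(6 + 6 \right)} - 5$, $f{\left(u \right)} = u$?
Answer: $-825633$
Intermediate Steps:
$V = 0$ ($V = 5 - 5 = 0$)
$s{\left(h \right)} = 1 + h^{2}$ ($s{\left(h \right)} = \left(h^{2} + 0 h\right) + 1 = \left(h^{2} + 0\right) + 1 = h^{2} + 1 = 1 + h^{2}$)
$s{\left(-29 \right)} \left(-982\right) + 1211 = \left(1 + \left(-29\right)^{2}\right) \left(-982\right) + 1211 = \left(1 + 841\right) \left(-982\right) + 1211 = 842 \left(-982\right) + 1211 = -826844 + 1211 = -825633$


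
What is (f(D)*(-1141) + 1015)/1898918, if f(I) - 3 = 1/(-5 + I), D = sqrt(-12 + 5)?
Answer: -10193/8680768 + 163*I*sqrt(7)/8680768 ≈ -0.0011742 + 4.968e-5*I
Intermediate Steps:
D = I*sqrt(7) (D = sqrt(-7) = I*sqrt(7) ≈ 2.6458*I)
f(I) = 3 + 1/(-5 + I)
(f(D)*(-1141) + 1015)/1898918 = (((-14 + 3*(I*sqrt(7)))/(-5 + I*sqrt(7)))*(-1141) + 1015)/1898918 = (((-14 + 3*I*sqrt(7))/(-5 + I*sqrt(7)))*(-1141) + 1015)*(1/1898918) = (-1141*(-14 + 3*I*sqrt(7))/(-5 + I*sqrt(7)) + 1015)*(1/1898918) = (1015 - 1141*(-14 + 3*I*sqrt(7))/(-5 + I*sqrt(7)))*(1/1898918) = 145/271274 - 163*(-14 + 3*I*sqrt(7))/(271274*(-5 + I*sqrt(7)))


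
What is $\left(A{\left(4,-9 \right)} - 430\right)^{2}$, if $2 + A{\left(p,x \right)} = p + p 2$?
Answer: $176400$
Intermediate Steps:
$A{\left(p,x \right)} = -2 + 3 p$ ($A{\left(p,x \right)} = -2 + \left(p + p 2\right) = -2 + \left(p + 2 p\right) = -2 + 3 p$)
$\left(A{\left(4,-9 \right)} - 430\right)^{2} = \left(\left(-2 + 3 \cdot 4\right) - 430\right)^{2} = \left(\left(-2 + 12\right) - 430\right)^{2} = \left(10 - 430\right)^{2} = \left(-420\right)^{2} = 176400$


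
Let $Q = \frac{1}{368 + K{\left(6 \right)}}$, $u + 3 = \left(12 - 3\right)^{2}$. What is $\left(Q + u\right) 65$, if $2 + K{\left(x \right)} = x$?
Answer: $\frac{1886105}{372} \approx 5070.2$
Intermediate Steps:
$K{\left(x \right)} = -2 + x$
$u = 78$ ($u = -3 + \left(12 - 3\right)^{2} = -3 + 9^{2} = -3 + 81 = 78$)
$Q = \frac{1}{372}$ ($Q = \frac{1}{368 + \left(-2 + 6\right)} = \frac{1}{368 + 4} = \frac{1}{372} \approx 0.0026882$)
$\left(Q + u\right) 65 = \left(\frac{1}{372} + 78\right) 65 = \frac{29017}{372} \cdot 65 = \frac{1886105}{372}$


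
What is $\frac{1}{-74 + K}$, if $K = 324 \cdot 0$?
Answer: $- \frac{1}{74} \approx -0.013514$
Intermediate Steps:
$K = 0$
$\frac{1}{-74 + K} = \frac{1}{-74 + 0} = \frac{1}{-74} = - \frac{1}{74}$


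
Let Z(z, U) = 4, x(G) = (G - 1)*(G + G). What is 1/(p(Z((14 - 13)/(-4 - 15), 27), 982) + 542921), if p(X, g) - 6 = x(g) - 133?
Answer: 1/2469478 ≈ 4.0494e-7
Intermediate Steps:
x(G) = 2*G*(-1 + G) (x(G) = (-1 + G)*(2*G) = 2*G*(-1 + G))
p(X, g) = -127 + 2*g*(-1 + g) (p(X, g) = 6 + (2*g*(-1 + g) - 133) = 6 + (-133 + 2*g*(-1 + g)) = -127 + 2*g*(-1 + g))
1/(p(Z((14 - 13)/(-4 - 15), 27), 982) + 542921) = 1/((-127 + 2*982*(-1 + 982)) + 542921) = 1/((-127 + 2*982*981) + 542921) = 1/((-127 + 1926684) + 542921) = 1/(1926557 + 542921) = 1/2469478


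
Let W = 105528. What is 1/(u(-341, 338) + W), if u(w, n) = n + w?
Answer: 1/105525 ≈ 9.4764e-6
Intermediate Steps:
1/(u(-341, 338) + W) = 1/((338 - 341) + 105528) = 1/(-3 + 105528) = 1/105525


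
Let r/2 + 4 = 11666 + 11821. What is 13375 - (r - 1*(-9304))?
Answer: -42895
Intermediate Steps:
r = 46966 (r = -8 + 2*(11666 + 11821) = -8 + 2*23487 = -8 + 46974 = 46966)
13375 - (r - 1*(-9304)) = 13375 - (46966 - 1*(-9304)) = 13375 - (46966 + 9304) = 13375 - 1*56270 = 13375 - 56270 = -42895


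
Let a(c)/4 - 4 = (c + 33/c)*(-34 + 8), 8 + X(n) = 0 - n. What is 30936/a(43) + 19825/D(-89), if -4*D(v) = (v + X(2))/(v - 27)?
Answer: -224283205819/2413620 ≈ -92924.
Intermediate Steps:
X(n) = -8 - n (X(n) = -8 + (0 - n) = -8 - n)
D(v) = -(-10 + v)/(4*(-27 + v)) (D(v) = -(v + (-8 - 1*2))/(4*(v - 27)) = -(v + (-8 - 2))/(4*(-27 + v)) = -(v - 10)/(4*(-27 + v)) = -(-10 + v)/(4*(-27 + v)))
a(c) = 16 - 3432/c - 104*c (a(c) = 16 + 4*((c + 33/c)*(-34 + 8)) = 16 + 4*((c + 33/c)*(-26)) = 16 + 4*(-858/c - 26*c) = 16 + (-3432/c - 104*c) = 16 - 3432/c - 104*c)
30936/a(43) + 19825/D(-89) = 30936/(16 - 3432/43 - 104*43) + 19825/(((10 - 1*(-89))/(4*(-27 - 89)))) = 30936/(16 - 3432*1/43 - 4472) + 19825/(((1/4)*(10 + 89)/(-116))) = 30936/(16 - 3432/43 - 4472) + 19825/(((1/4)*(-1/116)*99)) = 30936/(-195040/43) + 19825/(-99/464) = 30936*(-43/195040) + 19825*(-464/99) = -166281/24380 - 9198800/99 = -224283205819/2413620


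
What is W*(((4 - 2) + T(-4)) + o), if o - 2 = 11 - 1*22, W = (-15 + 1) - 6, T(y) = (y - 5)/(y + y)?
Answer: 235/2 ≈ 117.50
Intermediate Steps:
T(y) = (-5 + y)/(2*y) (T(y) = (-5 + y)/((2*y)) = (-5 + y)*(1/(2*y)) = (-5 + y)/(2*y))
W = -20 (W = -14 - 6 = -20)
o = -9 (o = 2 + (11 - 1*22) = 2 + (11 - 22) = 2 - 11 = -9)
W*(((4 - 2) + T(-4)) + o) = -20*(((4 - 2) + (½)*(-5 - 4)/(-4)) - 9) = -20*((2 + (½)*(-¼)*(-9)) - 9) = -20*((2 + 9/8) - 9) = -20*(25/8 - 9) = -20*(-47/8) = 235/2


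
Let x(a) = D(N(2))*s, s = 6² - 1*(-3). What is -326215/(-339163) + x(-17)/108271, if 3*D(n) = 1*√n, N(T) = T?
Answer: 326215/339163 + 13*√2/108271 ≈ 0.96199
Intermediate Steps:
s = 39 (s = 36 + 3 = 39)
D(n) = √n/3 (D(n) = (1*√n)/3 = √n/3)
x(a) = 13*√2 (x(a) = (√2/3)*39 = 13*√2)
-326215/(-339163) + x(-17)/108271 = -326215/(-339163) + (13*√2)/108271 = -326215*(-1/339163) + (13*√2)*(1/108271) = 326215/339163 + 13*√2/108271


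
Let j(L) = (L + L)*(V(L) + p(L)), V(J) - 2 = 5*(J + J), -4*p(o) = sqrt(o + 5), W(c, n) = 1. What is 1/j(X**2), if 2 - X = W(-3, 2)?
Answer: 16/383 + sqrt(6)/1149 ≈ 0.043907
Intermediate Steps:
X = 1 (X = 2 - 1*1 = 2 - 1 = 1)
p(o) = -sqrt(5 + o)/4 (p(o) = -sqrt(o + 5)/4 = -sqrt(5 + o)/4)
V(J) = 2 + 10*J (V(J) = 2 + 5*(J + J) = 2 + 5*(2*J) = 2 + 10*J)
j(L) = 2*L*(2 + 10*L - sqrt(5 + L)/4) (j(L) = (L + L)*((2 + 10*L) - sqrt(5 + L)/4) = (2*L)*(2 + 10*L - sqrt(5 + L)/4) = 2*L*(2 + 10*L - sqrt(5 + L)/4))
1/j(X**2) = 1/((1/2)*1**2*(8 - sqrt(5 + 1**2) + 40*1**2)) = 1/((1/2)*1*(8 - sqrt(5 + 1) + 40*1)) = 1/((1/2)*1*(8 - sqrt(6) + 40)) = 1/((1/2)*1*(48 - sqrt(6))) = 1/(24 - sqrt(6)/2)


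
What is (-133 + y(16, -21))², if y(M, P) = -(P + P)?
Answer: 8281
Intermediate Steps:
y(M, P) = -2*P
(-133 + y(16, -21))² = (-133 - 2*(-21))² = (-133 + 42)² = (-91)² = 8281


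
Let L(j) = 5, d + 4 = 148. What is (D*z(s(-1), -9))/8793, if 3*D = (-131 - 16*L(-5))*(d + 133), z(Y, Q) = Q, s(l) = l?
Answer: 58447/2931 ≈ 19.941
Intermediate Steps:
d = 144 (d = -4 + 148 = 144)
D = -58447/3 (D = ((-131 - 16*5)*(144 + 133))/3 = ((-131 - 80)*277)/3 = (-211*277)/3 = (⅓)*(-58447) = -58447/3 ≈ -19482.)
(D*z(s(-1), -9))/8793 = -58447/3*(-9)/8793 = 175341*(1/8793) = 58447/2931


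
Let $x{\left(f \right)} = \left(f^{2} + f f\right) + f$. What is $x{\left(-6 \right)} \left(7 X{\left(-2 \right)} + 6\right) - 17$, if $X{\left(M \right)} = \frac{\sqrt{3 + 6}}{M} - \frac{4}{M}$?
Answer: $610$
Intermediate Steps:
$X{\left(M \right)} = - \frac{1}{M}$ ($X{\left(M \right)} = \frac{\sqrt{9}}{M} - \frac{4}{M} = \frac{3}{M} - \frac{4}{M} = - \frac{1}{M}$)
$x{\left(f \right)} = f + 2 f^{2}$ ($x{\left(f \right)} = \left(f^{2} + f^{2}\right) + f = 2 f^{2} + f = f + 2 f^{2}$)
$x{\left(-6 \right)} \left(7 X{\left(-2 \right)} + 6\right) - 17 = - 6 \left(1 + 2 \left(-6\right)\right) \left(7 \left(- \frac{1}{-2}\right) + 6\right) - 17 = - 6 \left(1 - 12\right) \left(7 \left(\left(-1\right) \left(- \frac{1}{2}\right)\right) + 6\right) - 17 = \left(-6\right) \left(-11\right) \left(7 \cdot \frac{1}{2} + 6\right) - 17 = 66 \left(\frac{7}{2} + 6\right) - 17 = 66 \cdot \frac{19}{2} - 17 = 627 - 17 = 610$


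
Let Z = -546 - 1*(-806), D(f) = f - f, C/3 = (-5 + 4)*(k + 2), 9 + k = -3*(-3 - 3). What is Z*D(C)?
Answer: 0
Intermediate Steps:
k = 9 (k = -9 - 3*(-3 - 3) = -9 - 3*(-6) = -9 + 18 = 9)
C = -33 (C = 3*((-5 + 4)*(9 + 2)) = 3*(-1*11) = 3*(-11) = -33)
D(f) = 0
Z = 260 (Z = -546 + 806 = 260)
Z*D(C) = 260*0 = 0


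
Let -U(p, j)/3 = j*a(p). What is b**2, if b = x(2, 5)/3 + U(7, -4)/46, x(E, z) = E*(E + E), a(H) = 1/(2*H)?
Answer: 1682209/233289 ≈ 7.2108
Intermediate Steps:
a(H) = 1/(2*H)
U(p, j) = -3*j/(2*p) (U(p, j) = -3*j*1/(2*p) = -3*j/(2*p))
x(E, z) = 2*E**2 (x(E, z) = E*(2*E) = 2*E**2)
b = 1297/483 (b = (2*2**2)/3 - 3/2*(-4)/7/46 = (2*4)*(1/3) - 3/2*(-4)*1/7*(1/46) = 8*(1/3) + (6/7)*(1/46) = 8/3 + 3/161 = 1297/483 ≈ 2.6853)
b**2 = (1297/483)**2 = 1682209/233289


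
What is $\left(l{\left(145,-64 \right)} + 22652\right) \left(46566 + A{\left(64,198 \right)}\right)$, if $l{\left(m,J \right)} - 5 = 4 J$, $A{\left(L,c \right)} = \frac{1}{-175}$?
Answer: $\frac{182546846649}{175} \approx 1.0431 \cdot 10^{9}$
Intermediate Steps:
$A{\left(L,c \right)} = - \frac{1}{175}$
$l{\left(m,J \right)} = 5 + 4 J$
$\left(l{\left(145,-64 \right)} + 22652\right) \left(46566 + A{\left(64,198 \right)}\right) = \left(\left(5 + 4 \left(-64\right)\right) + 22652\right) \left(46566 - \frac{1}{175}\right) = \left(\left(5 - 256\right) + 22652\right) \frac{8149049}{175} = \left(-251 + 22652\right) \frac{8149049}{175} = 22401 \cdot \frac{8149049}{175} = \frac{182546846649}{175}$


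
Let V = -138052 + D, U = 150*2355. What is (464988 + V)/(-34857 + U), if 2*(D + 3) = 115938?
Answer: 384902/318393 ≈ 1.2089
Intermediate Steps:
D = 57966 (D = -3 + (½)*115938 = -3 + 57969 = 57966)
U = 353250
V = -80086 (V = -138052 + 57966 = -80086)
(464988 + V)/(-34857 + U) = (464988 - 80086)/(-34857 + 353250) = 384902/318393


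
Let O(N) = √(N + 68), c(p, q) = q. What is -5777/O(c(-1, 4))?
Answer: -5777*√2/12 ≈ -680.83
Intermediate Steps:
O(N) = √(68 + N)
-5777/O(c(-1, 4)) = -5777/√(68 + 4) = -5777*√2/12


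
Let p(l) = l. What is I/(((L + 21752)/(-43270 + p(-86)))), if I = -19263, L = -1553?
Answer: 278388876/6733 ≈ 41347.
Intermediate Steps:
I/(((L + 21752)/(-43270 + p(-86)))) = -19263*(-43270 - 86)/(-1553 + 21752) = -19263/(20199/(-43356)) = -19263/(20199*(-1/43356)) = -19263/(-6733/14452) = -19263*(-14452/6733) = 278388876/6733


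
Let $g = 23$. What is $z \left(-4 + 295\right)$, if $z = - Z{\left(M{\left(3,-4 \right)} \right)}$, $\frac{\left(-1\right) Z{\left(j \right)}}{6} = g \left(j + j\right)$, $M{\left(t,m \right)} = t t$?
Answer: $722844$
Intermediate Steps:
$M{\left(t,m \right)} = t^{2}$
$Z{\left(j \right)} = - 276 j$ ($Z{\left(j \right)} = - 6 \cdot 23 \left(j + j\right) = - 6 \cdot 23 \cdot 2 j = - 6 \cdot 46 j = - 276 j$)
$z = 2484$ ($z = - \left(-276\right) 3^{2} = - \left(-276\right) 9 = \left(-1\right) \left(-2484\right) = 2484$)
$z \left(-4 + 295\right) = 2484 \left(-4 + 295\right) = 2484 \cdot 291 = 722844$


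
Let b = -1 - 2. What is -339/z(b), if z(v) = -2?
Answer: 339/2 ≈ 169.50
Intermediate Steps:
b = -3
-339/z(b) = -339/(-2) = -½*(-339) = 339/2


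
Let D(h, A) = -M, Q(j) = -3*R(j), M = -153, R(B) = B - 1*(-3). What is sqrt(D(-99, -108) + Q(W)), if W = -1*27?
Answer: 15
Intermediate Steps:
W = -27
R(B) = 3 + B (R(B) = B + 3 = 3 + B)
Q(j) = -9 - 3*j (Q(j) = -3*(3 + j) = -9 - 3*j)
D(h, A) = 153 (D(h, A) = -1*(-153) = 153)
sqrt(D(-99, -108) + Q(W)) = sqrt(153 + (-9 - 3*(-27))) = sqrt(153 + (-9 + 81)) = sqrt(153 + 72) = sqrt(225) = 15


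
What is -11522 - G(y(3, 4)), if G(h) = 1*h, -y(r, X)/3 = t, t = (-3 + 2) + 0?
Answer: -11525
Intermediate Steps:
t = -1 (t = -1 + 0 = -1)
y(r, X) = 3 (y(r, X) = -3*(-1) = 3)
G(h) = h
-11522 - G(y(3, 4)) = -11522 - 1*3 = -11522 - 3 = -11525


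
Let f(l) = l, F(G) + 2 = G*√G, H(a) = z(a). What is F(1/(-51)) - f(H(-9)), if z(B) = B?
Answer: 7 - I*√51/2601 ≈ 7.0 - 0.0027456*I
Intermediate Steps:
H(a) = a
F(G) = -2 + G^(3/2) (F(G) = -2 + G*√G = -2 + G^(3/2))
F(1/(-51)) - f(H(-9)) = (-2 + (1/(-51))^(3/2)) - 1*(-9) = (-2 + (-1/51)^(3/2)) + 9 = (-2 - I*√51/2601) + 9 = 7 - I*√51/2601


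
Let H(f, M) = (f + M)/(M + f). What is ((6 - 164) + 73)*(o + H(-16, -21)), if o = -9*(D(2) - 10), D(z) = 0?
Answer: -7735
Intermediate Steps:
H(f, M) = 1 (H(f, M) = (M + f)/(M + f) = 1)
o = 90 (o = -9*(0 - 10) = -9*(-10) = 90)
((6 - 164) + 73)*(o + H(-16, -21)) = ((6 - 164) + 73)*(90 + 1) = (-158 + 73)*91 = -85*91 = -7735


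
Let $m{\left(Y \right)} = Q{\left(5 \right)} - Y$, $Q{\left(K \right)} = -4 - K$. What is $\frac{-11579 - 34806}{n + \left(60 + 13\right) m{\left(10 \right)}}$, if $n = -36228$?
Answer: $\frac{9277}{7523} \approx 1.2332$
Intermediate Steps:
$m{\left(Y \right)} = -9 - Y$ ($m{\left(Y \right)} = \left(-4 - 5\right) - Y = -9 - Y$)
$\frac{-11579 - 34806}{n + \left(60 + 13\right) m{\left(10 \right)}} = \frac{-11579 - 34806}{-36228 + \left(60 + 13\right) \left(-9 - 10\right)} = - \frac{46385}{-36228 + 73 \left(-9 - 10\right)} = - \frac{46385}{-36228 + 73 \left(-19\right)} = - \frac{46385}{-36228 - 1387} = - \frac{46385}{-37615} = \left(-46385\right) \left(- \frac{1}{37615}\right) = \frac{9277}{7523}$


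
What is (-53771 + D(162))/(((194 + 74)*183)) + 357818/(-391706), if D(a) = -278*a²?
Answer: -1448216209355/9605414532 ≈ -150.77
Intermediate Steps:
(-53771 + D(162))/(((194 + 74)*183)) + 357818/(-391706) = (-53771 - 278*162²)/(((194 + 74)*183)) + 357818/(-391706) = (-53771 - 278*26244)/((268*183)) + 357818*(-1/391706) = (-53771 - 7295832)/49044 - 178909/195853 = -7349603*1/49044 - 178909/195853 = -7349603/49044 - 178909/195853 = -1448216209355/9605414532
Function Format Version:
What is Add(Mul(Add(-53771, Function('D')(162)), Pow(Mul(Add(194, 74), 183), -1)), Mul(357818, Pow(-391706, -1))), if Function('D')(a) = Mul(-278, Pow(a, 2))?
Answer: Rational(-1448216209355, 9605414532) ≈ -150.77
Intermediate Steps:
Add(Mul(Add(-53771, Function('D')(162)), Pow(Mul(Add(194, 74), 183), -1)), Mul(357818, Pow(-391706, -1))) = Add(Mul(Add(-53771, Mul(-278, Pow(162, 2))), Pow(Mul(Add(194, 74), 183), -1)), Mul(357818, Pow(-391706, -1))) = Add(Mul(Add(-53771, Mul(-278, 26244)), Pow(Mul(268, 183), -1)), Mul(357818, Rational(-1, 391706))) = Add(Mul(Add(-53771, -7295832), Pow(49044, -1)), Rational(-178909, 195853)) = Add(Mul(-7349603, Rational(1, 49044)), Rational(-178909, 195853)) = Add(Rational(-7349603, 49044), Rational(-178909, 195853)) = Rational(-1448216209355, 9605414532)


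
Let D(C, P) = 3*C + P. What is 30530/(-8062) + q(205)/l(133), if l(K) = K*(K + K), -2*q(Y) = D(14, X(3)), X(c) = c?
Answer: -1080271735/285217436 ≈ -3.7875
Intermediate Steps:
D(C, P) = P + 3*C
q(Y) = -45/2 (q(Y) = -(3 + 3*14)/2 = -(3 + 42)/2 = -1/2*45 = -45/2)
l(K) = 2*K**2 (l(K) = K*(2*K) = 2*K**2)
30530/(-8062) + q(205)/l(133) = 30530/(-8062) - 45/(2*(2*133**2)) = 30530*(-1/8062) - 45/(2*(2*17689)) = -15265/4031 - 45/2/35378 = -15265/4031 - 45/2*1/35378 = -15265/4031 - 45/70756 = -1080271735/285217436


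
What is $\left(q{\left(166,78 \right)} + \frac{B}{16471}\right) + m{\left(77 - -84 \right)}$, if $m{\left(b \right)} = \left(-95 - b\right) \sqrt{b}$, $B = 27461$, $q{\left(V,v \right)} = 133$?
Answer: $\frac{316872}{2353} - 256 \sqrt{161} \approx -3113.6$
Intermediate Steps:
$m{\left(b \right)} = \sqrt{b} \left(-95 - b\right)$
$\left(q{\left(166,78 \right)} + \frac{B}{16471}\right) + m{\left(77 - -84 \right)} = \left(133 + \frac{27461}{16471}\right) + \sqrt{77 - -84} \left(-95 - \left(77 - -84\right)\right) = \left(133 + 27461 \cdot \frac{1}{16471}\right) + \sqrt{77 + 84} \left(-95 - \left(77 + 84\right)\right) = \left(133 + \frac{3923}{2353}\right) + \sqrt{161} \left(-95 - 161\right) = \frac{316872}{2353} + \sqrt{161} \left(-95 - 161\right) = \frac{316872}{2353} + \sqrt{161} \left(-256\right) = \frac{316872}{2353} - 256 \sqrt{161}$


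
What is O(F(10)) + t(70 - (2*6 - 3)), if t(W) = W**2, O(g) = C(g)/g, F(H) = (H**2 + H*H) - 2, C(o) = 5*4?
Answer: 368389/99 ≈ 3721.1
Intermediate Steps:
C(o) = 20
F(H) = -2 + 2*H**2 (F(H) = (H**2 + H**2) - 2 = 2*H**2 - 2 = -2 + 2*H**2)
O(g) = 20/g
O(F(10)) + t(70 - (2*6 - 3)) = 20/(-2 + 2*10**2) + (70 - (2*6 - 3))**2 = 20/(-2 + 2*100) + (70 - (12 - 3))**2 = 20/(-2 + 200) + (70 - 1*9)**2 = 20/198 + (70 - 9)**2 = 20*(1/198) + 61**2 = 10/99 + 3721 = 368389/99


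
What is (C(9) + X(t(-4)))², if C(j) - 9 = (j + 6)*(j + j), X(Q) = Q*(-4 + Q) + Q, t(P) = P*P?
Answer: 237169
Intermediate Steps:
t(P) = P²
X(Q) = Q + Q*(-4 + Q)
C(j) = 9 + 2*j*(6 + j) (C(j) = 9 + (j + 6)*(j + j) = 9 + (6 + j)*(2*j) = 9 + 2*j*(6 + j))
(C(9) + X(t(-4)))² = ((9 + 2*9² + 12*9) + (-4)²*(-3 + (-4)²))² = ((9 + 2*81 + 108) + 16*(-3 + 16))² = ((9 + 162 + 108) + 16*13)² = (279 + 208)² = 487² = 237169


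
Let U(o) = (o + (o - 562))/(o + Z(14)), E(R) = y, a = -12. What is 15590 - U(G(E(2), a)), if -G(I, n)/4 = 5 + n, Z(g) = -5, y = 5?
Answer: 15612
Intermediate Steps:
E(R) = 5
G(I, n) = -20 - 4*n (G(I, n) = -4*(5 + n) = -20 - 4*n)
U(o) = (-562 + 2*o)/(-5 + o) (U(o) = (o + (o - 562))/(o - 5) = (o + (-562 + o))/(-5 + o) = (-562 + 2*o)/(-5 + o))
15590 - U(G(E(2), a)) = 15590 - 2*(-281 + (-20 - 4*(-12)))/(-5 + (-20 - 4*(-12))) = 15590 - 2*(-281 + (-20 + 48))/(-5 + (-20 + 48)) = 15590 - 2*(-281 + 28)/(-5 + 28) = 15590 - 2*(-253)/23 = 15590 - 1*(-22) = 15590 + 22 = 15612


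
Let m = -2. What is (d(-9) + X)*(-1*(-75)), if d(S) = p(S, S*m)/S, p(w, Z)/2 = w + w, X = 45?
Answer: 3675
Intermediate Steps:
p(w, Z) = 4*w (p(w, Z) = 2*(w + w) = 2*(2*w) = 4*w)
d(S) = 4 (d(S) = (4*S)/S = 4)
(d(-9) + X)*(-1*(-75)) = (4 + 45)*(-1*(-75)) = 49*75 = 3675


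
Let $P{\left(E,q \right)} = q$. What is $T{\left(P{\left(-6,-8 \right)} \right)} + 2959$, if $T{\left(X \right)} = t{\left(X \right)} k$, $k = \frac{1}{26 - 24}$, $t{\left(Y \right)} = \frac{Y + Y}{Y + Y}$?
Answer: $\frac{5919}{2} \approx 2959.5$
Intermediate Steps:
$t{\left(Y \right)} = 1$ ($t{\left(Y \right)} = \frac{2 Y}{2 Y} = 2 Y \frac{1}{2 Y} = 1$)
$k = \frac{1}{2} \approx 0.5$
$T{\left(X \right)} = \frac{1}{2}$ ($T{\left(X \right)} = 1 \cdot \frac{1}{2} = \frac{1}{2}$)
$T{\left(P{\left(-6,-8 \right)} \right)} + 2959 = \frac{1}{2} + 2959 = \frac{5919}{2}$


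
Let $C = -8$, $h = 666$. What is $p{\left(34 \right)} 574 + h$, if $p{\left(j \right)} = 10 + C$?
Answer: $1814$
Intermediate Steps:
$p{\left(j \right)} = 2$ ($p{\left(j \right)} = 10 - 8 = 2$)
$p{\left(34 \right)} 574 + h = 2 \cdot 574 + 666 = 1148 + 666 = 1814$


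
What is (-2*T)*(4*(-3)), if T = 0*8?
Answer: 0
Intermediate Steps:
T = 0
(-2*T)*(4*(-3)) = (-2*0)*(4*(-3)) = 0*(-12) = 0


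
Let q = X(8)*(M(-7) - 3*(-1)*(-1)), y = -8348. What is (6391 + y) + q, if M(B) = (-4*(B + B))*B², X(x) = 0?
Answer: -1957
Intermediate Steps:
M(B) = -8*B³ (M(B) = (-8*B)*B² = -8*B³)
q = 0 (q = 0*(-8*(-7)³ - 3*(-1)*(-1)) = 0*(-8*(-343) + 3*(-1)) = 0*(2744 - 3) = 0*2741 = 0)
(6391 + y) + q = (6391 - 8348) + 0 = -1957 + 0 = -1957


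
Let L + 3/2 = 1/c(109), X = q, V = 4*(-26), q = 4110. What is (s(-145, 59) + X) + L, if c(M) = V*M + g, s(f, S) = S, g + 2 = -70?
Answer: 47542839/11408 ≈ 4167.5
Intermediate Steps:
g = -72 (g = -2 - 70 = -72)
V = -104
X = 4110
c(M) = -72 - 104*M (c(M) = -104*M - 72 = -72 - 104*M)
L = -17113/11408 (L = -3/2 + 1/(-72 - 104*109) = -3/2 + 1/(-72 - 11336) = -3/2 + 1/(-11408) = -3/2 - 1/11408 = -17113/11408 ≈ -1.5001)
(s(-145, 59) + X) + L = (59 + 4110) - 17113/11408 = 4169 - 17113/11408 = 47542839/11408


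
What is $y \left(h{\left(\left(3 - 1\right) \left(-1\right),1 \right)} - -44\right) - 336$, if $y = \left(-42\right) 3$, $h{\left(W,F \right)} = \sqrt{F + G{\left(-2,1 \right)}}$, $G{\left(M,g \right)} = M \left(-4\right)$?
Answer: $-6258$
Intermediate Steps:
$G{\left(M,g \right)} = - 4 M$
$h{\left(W,F \right)} = \sqrt{8 + F}$ ($h{\left(W,F \right)} = \sqrt{F - -8} = \sqrt{F + 8} = \sqrt{8 + F}$)
$y = -126$
$y \left(h{\left(\left(3 - 1\right) \left(-1\right),1 \right)} - -44\right) - 336 = - 126 \left(\sqrt{8 + 1} - -44\right) - 336 = - 126 \left(\sqrt{9} + 44\right) - 336 = - 126 \left(3 + 44\right) - 336 = \left(-126\right) 47 - 336 = -5922 - 336 = -6258$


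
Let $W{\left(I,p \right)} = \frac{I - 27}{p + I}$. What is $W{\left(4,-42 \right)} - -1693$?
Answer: $\frac{64357}{38} \approx 1693.6$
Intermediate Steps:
$W{\left(I,p \right)} = \frac{-27 + I}{I + p}$
$W{\left(4,-42 \right)} - -1693 = \frac{-27 + 4}{4 - 42} - -1693 = \frac{1}{-38} \left(-23\right) + 1693 = \left(- \frac{1}{38}\right) \left(-23\right) + 1693 = \frac{23}{38} + 1693 = \frac{64357}{38}$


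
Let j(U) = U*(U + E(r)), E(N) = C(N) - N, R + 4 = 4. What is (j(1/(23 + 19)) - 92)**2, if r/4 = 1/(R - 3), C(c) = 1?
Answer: 324756441/38416 ≈ 8453.7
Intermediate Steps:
R = 0 (R = -4 + 4 = 0)
r = -4/3 (r = 4/(0 - 3) = 4/(-3) = 4*(-1/3) = -4/3 ≈ -1.3333)
E(N) = 1 - N
j(U) = U*(7/3 + U) (j(U) = U*(U + (1 - 1*(-4/3))) = U*(U + (1 + 4/3)) = U*(U + 7/3) = U*(7/3 + U))
(j(1/(23 + 19)) - 92)**2 = ((7 + 3/(23 + 19))/(3*(23 + 19)) - 92)**2 = ((1/3)*(7 + 3/42)/42 - 92)**2 = ((1/3)*(1/42)*(7 + 3*(1/42)) - 92)**2 = ((1/3)*(1/42)*(7 + 1/14) - 92)**2 = ((1/3)*(1/42)*(99/14) - 92)**2 = (11/196 - 92)**2 = (-18021/196)**2 = 324756441/38416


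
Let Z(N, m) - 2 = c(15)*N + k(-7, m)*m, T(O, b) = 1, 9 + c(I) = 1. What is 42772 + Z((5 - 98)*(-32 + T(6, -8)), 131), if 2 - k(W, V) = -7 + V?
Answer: 3728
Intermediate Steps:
c(I) = -8 (c(I) = -9 + 1 = -8)
k(W, V) = 9 - V (k(W, V) = 2 - (-7 + V) = 2 + (7 - V) = 9 - V)
Z(N, m) = 2 - 8*N + m*(9 - m) (Z(N, m) = 2 + (-8*N + (9 - m)*m) = 2 + (-8*N + m*(9 - m)) = 2 - 8*N + m*(9 - m))
42772 + Z((5 - 98)*(-32 + T(6, -8)), 131) = 42772 + (2 - 8*(5 - 98)*(-32 + 1) - 1*131*(-9 + 131)) = 42772 + (2 - (-744)*(-31) - 1*131*122) = 42772 + (2 - 8*2883 - 15982) = 42772 + (2 - 23064 - 15982) = 42772 - 39044 = 3728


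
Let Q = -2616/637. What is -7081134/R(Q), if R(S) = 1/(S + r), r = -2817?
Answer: 12725116449030/637 ≈ 1.9977e+10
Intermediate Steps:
Q = -2616/637 (Q = -2616*1/637 = -2616/637 ≈ -4.1068)
R(S) = 1/(-2817 + S) (R(S) = 1/(S - 2817) = 1/(-2817 + S))
-7081134/R(Q) = -7081134/(1/(-2817 - 2616/637)) = -7081134/(1/(-1797045/637)) = -7081134/(-637/1797045) = -7081134*(-1797045/637) = 12725116449030/637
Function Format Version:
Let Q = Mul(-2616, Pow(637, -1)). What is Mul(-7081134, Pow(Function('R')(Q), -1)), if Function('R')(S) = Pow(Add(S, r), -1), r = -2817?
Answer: Rational(12725116449030, 637) ≈ 1.9977e+10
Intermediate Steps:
Q = Rational(-2616, 637) (Q = Mul(-2616, Rational(1, 637)) = Rational(-2616, 637) ≈ -4.1068)
Function('R')(S) = Pow(Add(-2817, S), -1) (Function('R')(S) = Pow(Add(S, -2817), -1) = Pow(Add(-2817, S), -1))
Mul(-7081134, Pow(Function('R')(Q), -1)) = Mul(-7081134, Pow(Pow(Add(-2817, Rational(-2616, 637)), -1), -1)) = Mul(-7081134, Pow(Pow(Rational(-1797045, 637), -1), -1)) = Mul(-7081134, Pow(Rational(-637, 1797045), -1)) = Mul(-7081134, Rational(-1797045, 637)) = Rational(12725116449030, 637)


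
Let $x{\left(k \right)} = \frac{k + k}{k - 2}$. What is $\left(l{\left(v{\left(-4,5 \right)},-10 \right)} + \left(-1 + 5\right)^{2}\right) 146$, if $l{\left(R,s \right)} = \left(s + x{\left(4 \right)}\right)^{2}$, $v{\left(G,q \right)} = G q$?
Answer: $7592$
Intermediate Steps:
$x{\left(k \right)} = \frac{2 k}{-2 + k}$
$l{\left(R,s \right)} = \left(4 + s\right)^{2}$ ($l{\left(R,s \right)} = \left(s + 2 \cdot 4 \frac{1}{-2 + 4}\right)^{2} = \left(s + 2 \cdot 4 \cdot \frac{1}{2}\right)^{2} = \left(s + 4\right)^{2} = \left(4 + s\right)^{2}$)
$\left(l{\left(v{\left(-4,5 \right)},-10 \right)} + \left(-1 + 5\right)^{2}\right) 146 = \left(\left(4 - 10\right)^{2} + \left(-1 + 5\right)^{2}\right) 146 = \left(\left(-6\right)^{2} + 4^{2}\right) 146 = \left(36 + 16\right) 146 = 52 \cdot 146 = 7592$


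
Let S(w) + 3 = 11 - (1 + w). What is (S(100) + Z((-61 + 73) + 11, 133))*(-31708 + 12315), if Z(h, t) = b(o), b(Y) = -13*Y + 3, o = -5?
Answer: 484825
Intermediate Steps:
S(w) = 7 - w (S(w) = -3 + (11 - (1 + w)) = -3 + (11 + (-1 - w)) = -3 + (10 - w) = 7 - w)
b(Y) = 3 - 13*Y
Z(h, t) = 68 (Z(h, t) = 3 - 13*(-5) = 3 + 65 = 68)
(S(100) + Z((-61 + 73) + 11, 133))*(-31708 + 12315) = ((7 - 1*100) + 68)*(-31708 + 12315) = ((7 - 100) + 68)*(-19393) = (-93 + 68)*(-19393) = -25*(-19393) = 484825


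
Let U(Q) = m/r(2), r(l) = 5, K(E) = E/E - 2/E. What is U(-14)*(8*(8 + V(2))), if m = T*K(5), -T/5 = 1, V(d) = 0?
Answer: -192/5 ≈ -38.400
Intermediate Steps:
K(E) = 1 - 2/E
T = -5 (T = -5*1 = -5)
m = -3 (m = -5*(-2 + 5)/5 = -3 ≈ -3.0000)
U(Q) = -⅗ (U(Q) = -3/5 = -3*⅕ = -⅗)
U(-14)*(8*(8 + V(2))) = -24*(8 + 0)/5 = -24*8/5 = -⅗*64 = -192/5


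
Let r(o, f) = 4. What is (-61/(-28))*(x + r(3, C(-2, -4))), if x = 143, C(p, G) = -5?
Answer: 1281/4 ≈ 320.25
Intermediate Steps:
(-61/(-28))*(x + r(3, C(-2, -4))) = (-61/(-28))*(143 + 4) = -61*(-1/28)*147 = (61/28)*147 = 1281/4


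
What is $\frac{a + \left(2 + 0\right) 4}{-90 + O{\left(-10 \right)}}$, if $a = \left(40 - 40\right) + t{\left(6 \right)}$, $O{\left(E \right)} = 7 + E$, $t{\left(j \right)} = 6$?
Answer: $- \frac{14}{93} \approx -0.15054$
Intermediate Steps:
$a = 6$ ($a = \left(40 - 40\right) + 6 = 0 + 6 = 6$)
$\frac{a + \left(2 + 0\right) 4}{-90 + O{\left(-10 \right)}} = \frac{6 + \left(2 + 0\right) 4}{-90 + \left(7 - 10\right)} = \frac{6 + 2 \cdot 4}{-90 - 3} = \frac{6 + 8}{-93} = 14 \left(- \frac{1}{93}\right) = - \frac{14}{93}$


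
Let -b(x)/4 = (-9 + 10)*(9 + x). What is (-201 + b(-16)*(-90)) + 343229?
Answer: 340508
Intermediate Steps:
b(x) = -36 - 4*x (b(x) = -4*(-9 + 10)*(9 + x) = -4*(9 + x) = -36 - 4*x)
(-201 + b(-16)*(-90)) + 343229 = (-201 + (-36 - 4*(-16))*(-90)) + 343229 = (-201 + (-36 + 64)*(-90)) + 343229 = (-201 + 28*(-90)) + 343229 = (-201 - 2520) + 343229 = -2721 + 343229 = 340508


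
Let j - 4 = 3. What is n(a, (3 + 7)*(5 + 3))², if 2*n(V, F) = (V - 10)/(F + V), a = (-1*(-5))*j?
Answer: 25/2116 ≈ 0.011815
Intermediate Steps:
j = 7 (j = 4 + 3 = 7)
a = 35 (a = -1*(-5)*7 = 5*7 = 35)
n(V, F) = (-10 + V)/(2*(F + V)) (n(V, F) = ((V - 10)/(F + V))/2 = ((-10 + V)/(F + V))/2 = (-10 + V)/(2*(F + V)))
n(a, (3 + 7)*(5 + 3))² = ((-5 + (½)*35)/((3 + 7)*(5 + 3) + 35))² = ((-5 + 35/2)/(10*8 + 35))² = ((25/2)/(80 + 35))² = ((25/2)/115)² = ((1/115)*(25/2))² = (5/46)² = 25/2116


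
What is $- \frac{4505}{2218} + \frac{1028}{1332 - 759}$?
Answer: $- \frac{301261}{1270914} \approx -0.23704$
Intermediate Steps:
$- \frac{4505}{2218} + \frac{1028}{1332 - 759} = \left(-4505\right) \frac{1}{2218} + \frac{1028}{1332 - 759} = - \frac{4505}{2218} + \frac{1028}{573} = - \frac{301261}{1270914}$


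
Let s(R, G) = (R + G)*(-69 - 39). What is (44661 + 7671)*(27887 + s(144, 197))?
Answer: -467900412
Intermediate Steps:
s(R, G) = -108*G - 108*R (s(R, G) = (G + R)*(-108) = -108*G - 108*R)
(44661 + 7671)*(27887 + s(144, 197)) = (44661 + 7671)*(27887 + (-108*197 - 108*144)) = 52332*(27887 + (-21276 - 15552)) = 52332*(27887 - 36828) = 52332*(-8941) = -467900412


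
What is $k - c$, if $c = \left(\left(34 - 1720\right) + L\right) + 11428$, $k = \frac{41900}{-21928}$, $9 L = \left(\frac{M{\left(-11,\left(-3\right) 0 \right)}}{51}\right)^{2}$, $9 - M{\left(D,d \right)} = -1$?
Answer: $- \frac{1250418477871}{128328138} \approx -9743.9$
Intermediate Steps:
$M{\left(D,d \right)} = 10$ ($M{\left(D,d \right)} = 9 - -1 = 9 + 1 = 10$)
$L = \frac{100}{23409}$ ($L = \frac{\left(\frac{10}{51}\right)^{2}}{9} = \frac{1}{9} \cdot \frac{100}{2601} = \frac{100}{23409} \approx 0.0042719$)
$k = - \frac{10475}{5482}$ ($k = 41900 \left(- \frac{1}{21928}\right) = - \frac{10475}{5482} \approx -1.9108$)
$c = \frac{228050578}{23409}$ ($c = \left(\left(34 - 1720\right) + \frac{100}{23409}\right) + 11428 = \left(-1686 + \frac{100}{23409}\right) + 11428 = - \frac{39467474}{23409} + 11428 = \frac{228050578}{23409} \approx 9742.0$)
$k - c = - \frac{10475}{5482} - \frac{228050578}{23409} = - \frac{1250418477871}{128328138}$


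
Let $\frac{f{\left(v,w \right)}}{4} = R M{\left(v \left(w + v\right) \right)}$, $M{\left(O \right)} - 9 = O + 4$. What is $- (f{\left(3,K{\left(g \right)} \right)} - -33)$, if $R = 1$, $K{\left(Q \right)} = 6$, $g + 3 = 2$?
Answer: $-193$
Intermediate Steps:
$g = -1$ ($g = -3 + 2 = -1$)
$M{\left(O \right)} = 13 + O$ ($M{\left(O \right)} = 9 + \left(O + 4\right) = 9 + \left(4 + O\right) = 13 + O$)
$f{\left(v,w \right)} = 52 + 4 v \left(v + w\right)$ ($f{\left(v,w \right)} = 4 \cdot 1 \left(13 + v \left(w + v\right)\right) = 4 \cdot 1 \left(13 + v \left(v + w\right)\right) = 4 \left(13 + v \left(v + w\right)\right) = 52 + 4 v \left(v + w\right)$)
$- (f{\left(3,K{\left(g \right)} \right)} - -33) = - (\left(52 + 4 \cdot 3 \left(3 + 6\right)\right) - -33) = - (\left(52 + 4 \cdot 3 \cdot 9\right) + 33) = - (\left(52 + 108\right) + 33) = - (160 + 33) = \left(-1\right) 193 = -193$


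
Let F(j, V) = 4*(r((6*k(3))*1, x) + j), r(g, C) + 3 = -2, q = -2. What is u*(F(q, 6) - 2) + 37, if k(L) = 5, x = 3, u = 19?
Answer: -533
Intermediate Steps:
r(g, C) = -5 (r(g, C) = -3 - 2 = -5)
F(j, V) = -20 + 4*j (F(j, V) = 4*(-5 + j) = -20 + 4*j)
u*(F(q, 6) - 2) + 37 = 19*((-20 + 4*(-2)) - 2) + 37 = 19*((-20 - 8) - 2) + 37 = 19*(-28 - 2) + 37 = 19*(-30) + 37 = -570 + 37 = -533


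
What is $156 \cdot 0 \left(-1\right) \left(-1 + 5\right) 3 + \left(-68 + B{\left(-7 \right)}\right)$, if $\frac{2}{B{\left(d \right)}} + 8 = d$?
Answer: $- \frac{1022}{15} \approx -68.133$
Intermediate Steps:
$B{\left(d \right)} = \frac{2}{-8 + d}$
$156 \cdot 0 \left(-1\right) \left(-1 + 5\right) 3 + \left(-68 + B{\left(-7 \right)}\right) = 156 \cdot 0 \left(-1\right) \left(-1 + 5\right) 3 - \left(68 - \frac{2}{-8 - 7}\right) = 156 \cdot 0 \cdot 4 \cdot 3 - \left(68 - \frac{2}{-15}\right) = 156 \cdot 0 \cdot 12 + \left(-68 + 2 \left(- \frac{1}{15}\right)\right) = 156 \cdot 0 - \frac{1022}{15} = 0 - \frac{1022}{15} = - \frac{1022}{15}$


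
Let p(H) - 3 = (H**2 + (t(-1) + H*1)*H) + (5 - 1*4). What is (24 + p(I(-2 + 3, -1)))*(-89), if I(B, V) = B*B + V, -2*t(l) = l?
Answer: -2492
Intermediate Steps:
t(l) = -l/2
I(B, V) = V + B**2 (I(B, V) = B**2 + V = V + B**2)
p(H) = 4 + H**2 + H*(1/2 + H) (p(H) = 3 + ((H**2 + (-1/2*(-1) + H*1)*H) + (5 - 1*4)) = 3 + ((H**2 + (1/2 + H)*H) + (5 - 4)) = 3 + ((H**2 + H*(1/2 + H)) + 1) = 3 + (1 + H**2 + H*(1/2 + H)) = 4 + H**2 + H*(1/2 + H))
(24 + p(I(-2 + 3, -1)))*(-89) = (24 + (4 + (-1 + (-2 + 3)**2)/2 + 2*(-1 + (-2 + 3)**2)**2))*(-89) = (24 + (4 + (-1 + 1**2)/2 + 2*(-1 + 1**2)**2))*(-89) = (24 + (4 + (-1 + 1)/2 + 2*(-1 + 1)**2))*(-89) = (24 + (4 + (1/2)*0 + 2*0**2))*(-89) = (24 + (4 + 0 + 2*0))*(-89) = (24 + (4 + 0 + 0))*(-89) = (24 + 4)*(-89) = 28*(-89) = -2492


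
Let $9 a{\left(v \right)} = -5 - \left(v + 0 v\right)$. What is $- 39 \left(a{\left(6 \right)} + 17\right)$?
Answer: $- \frac{1846}{3} \approx -615.33$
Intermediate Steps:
$a{\left(v \right)} = - \frac{5}{9} - \frac{v}{9}$ ($a{\left(v \right)} = \frac{-5 - \left(v + 0 v\right)}{9} = \frac{-5 - \left(v + 0\right)}{9} = \frac{-5 - v}{9} = - \frac{5}{9} - \frac{v}{9}$)
$- 39 \left(a{\left(6 \right)} + 17\right) = - 39 \left(\left(- \frac{5}{9} - \frac{2}{3}\right) + 17\right) = - 39 \left(- \frac{11}{9} + 17\right) = \left(-39\right) \frac{142}{9} = - \frac{1846}{3}$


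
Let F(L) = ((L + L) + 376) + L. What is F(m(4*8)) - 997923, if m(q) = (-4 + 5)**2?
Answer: -997544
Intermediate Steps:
m(q) = 1 (m(q) = 1**2 = 1)
F(L) = 376 + 3*L (F(L) = (2*L + 376) + L = (376 + 2*L) + L = 376 + 3*L)
F(m(4*8)) - 997923 = (376 + 3*1) - 997923 = (376 + 3) - 997923 = 379 - 997923 = -997544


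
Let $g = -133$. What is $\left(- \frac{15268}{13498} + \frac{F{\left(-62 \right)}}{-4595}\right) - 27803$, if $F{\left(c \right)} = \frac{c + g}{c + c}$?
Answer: $- \frac{21383852893647}{769089044} \approx -27804.0$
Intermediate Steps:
$F{\left(c \right)} = \frac{-133 + c}{2 c}$ ($F{\left(c \right)} = \frac{c - 133}{c + c} = \frac{-133 + c}{2 c}$)
$\left(- \frac{15268}{13498} + \frac{F{\left(-62 \right)}}{-4595}\right) - 27803 = \left(- \frac{15268}{13498} + \frac{\frac{1}{2} \frac{1}{-62} \left(-133 - 62\right)}{-4595}\right) - 27803 = \left(\left(-15268\right) \frac{1}{13498} + \frac{1}{2} \left(- \frac{1}{62}\right) \left(-195\right) \left(- \frac{1}{4595}\right)\right) - 27803 = \left(- \frac{7634}{6749} + \frac{195}{124} \left(- \frac{1}{4595}\right)\right) - 27803 = \left(- \frac{7634}{6749} - \frac{39}{113956}\right) - 27803 = - \frac{870203315}{769089044} - 27803 = - \frac{21383852893647}{769089044}$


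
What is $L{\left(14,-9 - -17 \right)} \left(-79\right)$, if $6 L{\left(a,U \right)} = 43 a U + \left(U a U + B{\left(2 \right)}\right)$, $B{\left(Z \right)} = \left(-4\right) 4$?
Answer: $- \frac{224992}{3} \approx -74997.0$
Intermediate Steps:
$B{\left(Z \right)} = -16$
$L{\left(a,U \right)} = - \frac{8}{3} + \frac{a U^{2}}{6} + \frac{43 U a}{6}$ ($L{\left(a,U \right)} = \frac{43 a U + \left(U a U - 16\right)}{6} = \frac{43 U a + \left(a U^{2} - 16\right)}{6} = \frac{43 U a + \left(-16 + a U^{2}\right)}{6} = \frac{-16 + a U^{2} + 43 U a}{6} = - \frac{8}{3} + \frac{a U^{2}}{6} + \frac{43 U a}{6}$)
$L{\left(14,-9 - -17 \right)} \left(-79\right) = \left(- \frac{8}{3} + \frac{1}{6} \cdot 14 \left(-9 - -17\right)^{2} + \frac{43}{6} \left(-9 - -17\right) 14\right) \left(-79\right) = \left(- \frac{8}{3} + \frac{1}{6} \cdot 14 \left(-9 + 17\right)^{2} + \frac{43}{6} \left(-9 + 17\right) 14\right) \left(-79\right) = \left(- \frac{8}{3} + \frac{1}{6} \cdot 14 \cdot 8^{2} + \frac{43}{6} \cdot 8 \cdot 14\right) \left(-79\right) = \left(- \frac{8}{3} + \frac{1}{6} \cdot 14 \cdot 64 + \frac{2408}{3}\right) \left(-79\right) = \left(- \frac{8}{3} + \frac{448}{3} + \frac{2408}{3}\right) \left(-79\right) = \frac{2848}{3} \left(-79\right) = - \frac{224992}{3}$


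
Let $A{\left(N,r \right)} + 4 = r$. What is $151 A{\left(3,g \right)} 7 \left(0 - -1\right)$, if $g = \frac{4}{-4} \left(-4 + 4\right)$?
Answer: $-4228$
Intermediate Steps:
$g = 0$ ($g = 4 \left(- \frac{1}{4}\right) 0 = \left(-1\right) 0 = 0$)
$A{\left(N,r \right)} = -4 + r$
$151 A{\left(3,g \right)} 7 \left(0 - -1\right) = 151 \left(-4 + 0\right) 7 \left(0 - -1\right) = 151 \left(-4\right) 7 \left(0 + 1\right) = 151 \left(\left(-28\right) 1\right) = 151 \left(-28\right) = -4228$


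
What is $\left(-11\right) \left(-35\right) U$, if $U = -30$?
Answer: $-11550$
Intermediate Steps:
$\left(-11\right) \left(-35\right) U = \left(-11\right) \left(-35\right) \left(-30\right) = 385 \left(-30\right) = -11550$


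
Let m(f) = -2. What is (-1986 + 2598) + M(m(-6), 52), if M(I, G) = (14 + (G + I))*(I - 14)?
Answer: -412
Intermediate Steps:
M(I, G) = (-14 + I)*(14 + G + I) (M(I, G) = (14 + G + I)*(-14 + I) = (-14 + I)*(14 + G + I))
(-1986 + 2598) + M(m(-6), 52) = (-1986 + 2598) + (-196 + (-2)² - 14*52 + 52*(-2)) = 612 + (-196 + 4 - 728 - 104) = 612 - 1024 = -412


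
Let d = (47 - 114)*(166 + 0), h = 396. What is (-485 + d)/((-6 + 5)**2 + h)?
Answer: -11607/397 ≈ -29.237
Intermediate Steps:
d = -11122 (d = -67*166 = -11122)
(-485 + d)/((-6 + 5)**2 + h) = (-485 - 11122)/((-6 + 5)**2 + 396) = -11607/((-1)**2 + 396) = -11607/(1 + 396) = -11607/397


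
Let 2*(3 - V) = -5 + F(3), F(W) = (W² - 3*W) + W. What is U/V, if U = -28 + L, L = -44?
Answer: -18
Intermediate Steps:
F(W) = W² - 2*W
V = 4 (V = 3 - (-5 + 3*(-2 + 3))/2 = 3 - (-5 + 3*1)/2 = 3 - (-5 + 3)/2 = 3 - ½*(-2) = 3 + 1 = 4)
U = -72 (U = -28 - 44 = -72)
U/V = -72/4 = (¼)*(-72) = -18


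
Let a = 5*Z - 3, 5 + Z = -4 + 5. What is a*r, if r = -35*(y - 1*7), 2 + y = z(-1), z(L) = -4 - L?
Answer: -9660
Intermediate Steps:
Z = -4 (Z = -5 + (-4 + 5) = -5 + 1 = -4)
y = -5 (y = -2 + (-4 - 1*(-1)) = -2 + (-4 + 1) = -2 - 3 = -5)
a = -23 (a = 5*(-4) - 3 = -20 - 3 = -23)
r = 420 (r = -35*(-5 - 1*7) = -35*(-5 - 7) = -35*(-12) = 420)
a*r = -23*420 = -9660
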